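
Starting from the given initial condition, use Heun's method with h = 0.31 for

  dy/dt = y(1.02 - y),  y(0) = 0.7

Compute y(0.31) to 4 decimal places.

Heun: k1 = f(t_n, y_n); k2 = f(t_n + h, y_n + h·k1); y_{n+1} = y_n + (h/2)·(k1 + k2).
t=0.000000, y=0.700000:
  k1 = f(0.000000, 0.700000) = 0.224000
  k2 = f(0.310000, 0.769440) = 0.192791
  y ← 0.700000 + (0.31/2)·(0.224000 + 0.192791) = 0.764603
y(0.31) ≈ 0.7646

0.7646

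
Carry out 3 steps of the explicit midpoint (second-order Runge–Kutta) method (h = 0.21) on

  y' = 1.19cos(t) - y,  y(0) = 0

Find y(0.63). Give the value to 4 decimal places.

0.5110

Midpoint: k1 = f(t_n, y_n); k2 = f(t_n + h/2, y_n + (h/2)·k1); y_{n+1} = y_n + h·k2.
t=0.000000, y=0.000000:
  k1 = f(0.000000, 0.000000) = 1.190000
  k2 = f(0.105000, 0.124950) = 1.058496
  y ← 0.000000 + 0.21·1.058496 = 0.222284
t=0.210000, y=0.222284:
  k1 = f(0.210000, 0.222284) = 0.941573
  k2 = f(0.315000, 0.321149) = 0.810298
  y ← 0.222284 + 0.21·0.810298 = 0.392447
t=0.420000, y=0.392447:
  k1 = f(0.420000, 0.392447) = 0.694129
  k2 = f(0.525000, 0.465330) = 0.564405
  y ← 0.392447 + 0.21·0.564405 = 0.510972
y(0.63) ≈ 0.5110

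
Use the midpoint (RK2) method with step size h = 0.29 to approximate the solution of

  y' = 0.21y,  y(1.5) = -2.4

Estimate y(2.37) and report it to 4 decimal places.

Midpoint: k1 = f(t_n, y_n); k2 = f(t_n + h/2, y_n + (h/2)·k1); y_{n+1} = y_n + h·k2.
t=1.500000, y=-2.400000:
  k1 = f(1.500000, -2.400000) = -0.504000
  k2 = f(1.645000, -2.473080) = -0.519347
  y ← -2.400000 + 0.29·(-0.519347) = -2.550611
t=1.790000, y=-2.550611:
  k1 = f(1.790000, -2.550611) = -0.535628
  k2 = f(1.935000, -2.628277) = -0.551938
  y ← -2.550611 + 0.29·(-0.551938) = -2.710673
t=2.080000, y=-2.710673:
  k1 = f(2.080000, -2.710673) = -0.569241
  k2 = f(2.225000, -2.793213) = -0.586575
  y ← -2.710673 + 0.29·(-0.586575) = -2.880779
y(2.37) ≈ -2.8808

-2.8808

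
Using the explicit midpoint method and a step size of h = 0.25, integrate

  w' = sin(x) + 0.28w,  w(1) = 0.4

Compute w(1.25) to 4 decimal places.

0.6619

Midpoint: k1 = f(x_n, w_n); k2 = f(x_n + h/2, w_n + (h/2)·k1); w_{n+1} = w_n + h·k2.
x=1.000000, w=0.400000:
  k1 = f(1.000000, 0.400000) = 0.953471
  k2 = f(1.125000, 0.519184) = 1.047639
  w ← 0.400000 + 0.25·1.047639 = 0.661910
w(1.25) ≈ 0.6619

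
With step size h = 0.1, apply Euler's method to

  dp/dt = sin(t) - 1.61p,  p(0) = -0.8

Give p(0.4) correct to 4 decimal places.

-0.3432

Euler: p_{n+1} = p_n + h·f(t_n, p_n).
t=0.000000, p=-0.800000: f=1.288000 → p ← -0.800000 + 0.1·1.288000 = -0.671200
t=0.100000, p=-0.671200: f=1.180465 → p ← -0.671200 + 0.1·1.180465 = -0.553153
t=0.200000, p=-0.553153: f=1.089246 → p ← -0.553153 + 0.1·1.089246 = -0.444229
t=0.300000, p=-0.444229: f=1.010729 → p ← -0.444229 + 0.1·1.010729 = -0.343156
p(0.4) ≈ -0.3432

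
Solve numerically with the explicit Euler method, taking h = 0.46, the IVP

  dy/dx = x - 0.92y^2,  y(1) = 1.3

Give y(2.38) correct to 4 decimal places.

Euler: y_{n+1} = y_n + h·f(x_n, y_n).
x=1.000000, y=1.300000: f=-0.554800 → y ← 1.300000 + 0.46·(-0.554800) = 1.044792
x=1.460000, y=1.044792: f=0.455737 → y ← 1.044792 + 0.46·0.455737 = 1.254431
x=1.920000, y=1.254431: f=0.472291 → y ← 1.254431 + 0.46·0.472291 = 1.471685
y(2.38) ≈ 1.4717

1.4717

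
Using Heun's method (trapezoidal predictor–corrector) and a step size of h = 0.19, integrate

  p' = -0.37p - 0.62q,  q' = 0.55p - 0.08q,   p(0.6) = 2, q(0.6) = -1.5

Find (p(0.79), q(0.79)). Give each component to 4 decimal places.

2.0212, -1.2681

Heun on (p,q): k1 = f(x_n, state_n); k2 = f(x_n + h, state_n + h·k1); state_{n+1} = state_n + (h/2)·(k1 + k2).
0.600000: (2.000000, -1.500000)
  k1 = (0.190000, 1.220000)
  predictor → (2.036100, -1.268200)
  k2 = (0.032927, 1.221311)
  → (2.021178, -1.268075)
(p(0.79), q(0.79)) ≈ (2.0212, -1.2681)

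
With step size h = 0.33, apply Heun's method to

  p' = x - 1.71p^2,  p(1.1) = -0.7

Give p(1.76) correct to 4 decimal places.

-0.0917

Heun: k1 = f(x_n, p_n); k2 = f(x_n + h, p_n + h·k1); p_{n+1} = p_n + (h/2)·(k1 + k2).
x=1.100000, p=-0.700000:
  k1 = f(1.100000, -0.700000) = 0.262100
  k2 = f(1.430000, -0.613507) = 0.786372
  p ← -0.700000 + (0.33/2)·(0.262100 + 0.786372) = -0.527002
x=1.430000, p=-0.527002:
  k1 = f(1.430000, -0.527002) = 0.955079
  k2 = f(1.760000, -0.211826) = 1.683272
  p ← -0.527002 + (0.33/2)·(0.955079 + 1.683272) = -0.091674
p(1.76) ≈ -0.0917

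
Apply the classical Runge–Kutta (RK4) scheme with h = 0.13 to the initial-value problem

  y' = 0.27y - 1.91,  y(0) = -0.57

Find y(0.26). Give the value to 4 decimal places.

RK4: k1 = f(t_n, y_n); k2 = f(t_n + h/2, y_n + (h/2)·k1); k3 = f(t_n + h/2, y_n + (h/2)·k2); k4 = f(t_n + h, y_n + h·k3); y_{n+1} = y_n + (h/6)·(k1 + 2k2 + 2k3 + k4).
t=0.000000, y=-0.570000:
  k1 = f(0.000000, -0.570000) = -2.063900
  k2 = f(0.065000, -0.704153) = -2.100121
  k3 = f(0.065000, -0.706508) = -2.100757
  k4 = f(0.130000, -0.843098) = -2.137637
  y ← -0.570000 + (0.13/6)·(k1 + 2k2 + 2k3 + k4) = -0.843071
t=0.130000, y=-0.843071:
  k1 = f(0.130000, -0.843071) = -2.137629
  k2 = f(0.195000, -0.982017) = -2.175145
  k3 = f(0.195000, -0.984456) = -2.175803
  k4 = f(0.260000, -1.125926) = -2.214000
  y ← -0.843071 + (0.13/6)·(k1 + 2k2 + 2k3 + k4) = -1.125898
y(0.26) ≈ -1.1259

-1.1259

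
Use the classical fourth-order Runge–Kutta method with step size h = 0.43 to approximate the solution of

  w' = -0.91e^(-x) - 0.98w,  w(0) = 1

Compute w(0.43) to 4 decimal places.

0.4008

RK4: k1 = f(x_n, w_n); k2 = f(x_n + h/2, w_n + (h/2)·k1); k3 = f(x_n + h/2, w_n + (h/2)·k2); k4 = f(x_n + h, w_n + h·k3); w_{n+1} = w_n + (h/6)·(k1 + 2k2 + 2k3 + k4).
x=0.000000, w=1.000000:
  k1 = f(0.000000, 1.000000) = -1.890000
  k2 = f(0.215000, 0.593650) = -1.315730
  k3 = f(0.215000, 0.717118) = -1.436728
  k4 = f(0.430000, 0.382207) = -0.966526
  w ← 1.000000 + (0.43/6)·(k1 + 2k2 + 2k3 + k4) = 0.400763
w(0.43) ≈ 0.4008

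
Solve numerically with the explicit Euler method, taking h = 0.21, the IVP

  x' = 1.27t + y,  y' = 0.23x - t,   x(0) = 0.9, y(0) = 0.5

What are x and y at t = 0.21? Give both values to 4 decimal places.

Euler on (x,y): x_{n+1} = x_n + h·x', y_{n+1} = y_n + h·y'.
0.000000: (0.900000, 0.500000); f=(0.500000, 0.207000) → (1.005000, 0.543470)
(x(0.21), y(0.21)) ≈ (1.0050, 0.5435)

1.0050, 0.5435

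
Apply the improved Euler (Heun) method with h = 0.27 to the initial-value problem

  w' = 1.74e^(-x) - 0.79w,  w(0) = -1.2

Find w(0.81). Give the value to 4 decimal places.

0.0393

Heun: k1 = f(x_n, w_n); k2 = f(x_n + h, w_n + h·k1); w_{n+1} = w_n + (h/2)·(k1 + k2).
x=0.000000, w=-1.200000:
  k1 = f(0.000000, -1.200000) = 2.688000
  k2 = f(0.270000, -0.474240) = 1.702930
  w ← -1.200000 + (0.27/2)·(2.688000 + 1.702930) = -0.607224
x=0.270000, w=-0.607224:
  k1 = f(0.270000, -0.607224) = 1.807988
  k2 = f(0.540000, -0.119068) = 1.108046
  w ← -0.607224 + (0.27/2)·(1.807988 + 1.108046) = -0.213560
x=0.540000, w=-0.213560:
  k1 = f(0.540000, -0.213560) = 1.182694
  k2 = f(0.810000, 0.105767) = 0.690497
  w ← -0.213560 + (0.27/2)·(1.182694 + 0.690497) = 0.039321
w(0.81) ≈ 0.0393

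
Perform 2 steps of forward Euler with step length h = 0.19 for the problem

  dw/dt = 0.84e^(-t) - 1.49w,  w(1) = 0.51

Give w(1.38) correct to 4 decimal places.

0.3528

Euler: w_{n+1} = w_n + h·f(t_n, w_n).
t=1.000000, w=0.510000: f=-0.450881 → w ← 0.510000 + 0.19·(-0.450881) = 0.424333
t=1.190000, w=0.424333: f=-0.376710 → w ← 0.424333 + 0.19·(-0.376710) = 0.352758
w(1.38) ≈ 0.3528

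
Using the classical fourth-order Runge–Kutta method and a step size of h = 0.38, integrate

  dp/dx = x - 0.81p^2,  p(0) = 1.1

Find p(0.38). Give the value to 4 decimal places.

0.8824

RK4: k1 = f(x_n, p_n); k2 = f(x_n + h/2, p_n + (h/2)·k1); k3 = f(x_n + h/2, p_n + (h/2)·k2); k4 = f(x_n + h, p_n + h·k3); p_{n+1} = p_n + (h/6)·(k1 + 2k2 + 2k3 + k4).
x=0.000000, p=1.100000:
  k1 = f(0.000000, 1.100000) = -0.980100
  k2 = f(0.190000, 0.913781) = -0.486347
  k3 = f(0.190000, 1.007594) = -0.632349
  k4 = f(0.380000, 0.859707) = -0.218668
  p ← 1.100000 + (0.38/6)·(k1 + 2k2 + 2k3 + k4) = 0.882377
p(0.38) ≈ 0.8824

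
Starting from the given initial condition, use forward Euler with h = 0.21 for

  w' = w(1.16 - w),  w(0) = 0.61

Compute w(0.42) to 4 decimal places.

Euler: w_{n+1} = w_n + h·f(t_n, w_n).
t=0.000000, w=0.610000: f=0.335500 → w ← 0.610000 + 0.21·0.335500 = 0.680455
t=0.210000, w=0.680455: f=0.326309 → w ← 0.680455 + 0.21·0.326309 = 0.748980
w(0.42) ≈ 0.7490

0.7490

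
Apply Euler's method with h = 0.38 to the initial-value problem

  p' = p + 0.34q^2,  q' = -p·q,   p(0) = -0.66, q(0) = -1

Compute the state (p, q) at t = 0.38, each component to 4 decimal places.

-0.7816, -1.2508

Euler on (p,q): p_{n+1} = p_n + h·p', q_{n+1} = q_n + h·q'.
0.000000: (-0.660000, -1.000000); f=(-0.320000, -0.660000) → (-0.781600, -1.250800)
(p(0.38), q(0.38)) ≈ (-0.7816, -1.2508)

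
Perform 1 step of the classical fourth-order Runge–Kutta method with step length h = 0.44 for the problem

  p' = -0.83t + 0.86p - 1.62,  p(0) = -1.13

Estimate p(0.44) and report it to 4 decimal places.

RK4: k1 = f(t_n, p_n); k2 = f(t_n + h/2, p_n + (h/2)·k1); k3 = f(t_n + h/2, p_n + (h/2)·k2); k4 = f(t_n + h, p_n + h·k3); p_{n+1} = p_n + (h/6)·(k1 + 2k2 + 2k3 + k4).
t=0.000000, p=-1.130000:
  k1 = f(0.000000, -1.130000) = -2.591800
  k2 = f(0.220000, -1.700196) = -3.264769
  k3 = f(0.220000, -1.848249) = -3.392094
  k4 = f(0.440000, -2.622521) = -4.240568
  p ← -1.130000 + (0.44/6)·(k1 + 2k2 + 2k3 + k4) = -2.607380
p(0.44) ≈ -2.6074

-2.6074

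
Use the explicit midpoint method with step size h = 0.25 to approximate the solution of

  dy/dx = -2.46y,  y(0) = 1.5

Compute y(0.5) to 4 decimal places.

Midpoint: k1 = f(x_n, y_n); k2 = f(x_n + h/2, y_n + (h/2)·k1); y_{n+1} = y_n + h·k2.
x=0.000000, y=1.500000:
  k1 = f(0.000000, 1.500000) = -3.690000
  k2 = f(0.125000, 1.038750) = -2.555325
  y ← 1.500000 + 0.25·(-2.555325) = 0.861169
x=0.250000, y=0.861169:
  k1 = f(0.250000, 0.861169) = -2.118475
  k2 = f(0.375000, 0.596359) = -1.467044
  y ← 0.861169 + 0.25·(-1.467044) = 0.494408
y(0.5) ≈ 0.4944

0.4944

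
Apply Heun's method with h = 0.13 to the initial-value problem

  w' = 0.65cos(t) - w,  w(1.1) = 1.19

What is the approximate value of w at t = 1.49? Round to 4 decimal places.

0.8601

Heun: k1 = f(t_n, w_n); k2 = f(t_n + h, w_n + h·k1); w_{n+1} = w_n + (h/2)·(k1 + k2).
t=1.100000, w=1.190000:
  k1 = f(1.100000, 1.190000) = -0.895163
  k2 = f(1.230000, 1.073629) = -0.856374
  w ← 1.190000 + (0.13/2)·(-0.895163 + (-0.856374)) = 1.076150
t=1.230000, w=1.076150:
  k1 = f(1.230000, 1.076150) = -0.858896
  k2 = f(1.360000, 0.964494) = -0.828489
  w ← 1.076150 + (0.13/2)·(-0.858896 + (-0.828489)) = 0.966470
t=1.360000, w=0.966470:
  k1 = f(1.360000, 0.966470) = -0.830465
  k2 = f(1.490000, 0.858510) = -0.806049
  w ← 0.966470 + (0.13/2)·(-0.830465 + (-0.806049)) = 0.860097
w(1.49) ≈ 0.8601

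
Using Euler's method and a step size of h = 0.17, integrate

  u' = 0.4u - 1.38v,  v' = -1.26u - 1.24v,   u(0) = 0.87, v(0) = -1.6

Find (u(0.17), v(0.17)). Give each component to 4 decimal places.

1.3045, -1.4491

Euler on (u,v): u_{n+1} = u_n + h·u', v_{n+1} = v_n + h·v'.
0.000000: (0.870000, -1.600000); f=(2.556000, 0.887800) → (1.304520, -1.449074)
(u(0.17), v(0.17)) ≈ (1.3045, -1.4491)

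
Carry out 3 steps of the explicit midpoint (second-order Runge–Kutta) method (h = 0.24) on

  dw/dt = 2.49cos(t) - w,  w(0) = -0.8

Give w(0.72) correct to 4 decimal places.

0.7477

Midpoint: k1 = f(t_n, w_n); k2 = f(t_n + h/2, w_n + (h/2)·k1); w_{n+1} = w_n + h·k2.
t=0.000000, w=-0.800000:
  k1 = f(0.000000, -0.800000) = 3.290000
  k2 = f(0.120000, -0.405200) = 2.877294
  w ← -0.800000 + 0.24·2.877294 = -0.109450
t=0.240000, w=-0.109450:
  k1 = f(0.240000, -0.109450) = 2.528081
  k2 = f(0.360000, 0.193920) = 2.136463
  w ← -0.109450 + 0.24·2.136463 = 0.403302
t=0.480000, w=0.403302:
  k1 = f(0.480000, 0.403302) = 1.805316
  k2 = f(0.600000, 0.619939) = 1.435146
  w ← 0.403302 + 0.24·1.435146 = 0.747737
w(0.72) ≈ 0.7477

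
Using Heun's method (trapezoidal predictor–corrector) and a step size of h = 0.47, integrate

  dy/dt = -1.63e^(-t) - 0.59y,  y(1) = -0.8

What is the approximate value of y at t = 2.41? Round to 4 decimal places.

-0.6273

Heun: k1 = f(t_n, y_n); k2 = f(t_n + h, y_n + h·k1); y_{n+1} = y_n + (h/2)·(k1 + k2).
t=1.000000, y=-0.800000:
  k1 = f(1.000000, -0.800000) = -0.127643
  k2 = f(1.470000, -0.859992) = 0.132617
  y ← -0.800000 + (0.47/2)·(-0.127643 + 0.132617) = -0.798831
t=1.470000, y=-0.798831:
  k1 = f(1.470000, -0.798831) = 0.096532
  k2 = f(1.940000, -0.753461) = 0.210305
  y ← -0.798831 + (0.47/2)·(0.096532 + 0.210305) = -0.726725
t=1.940000, y=-0.726725:
  k1 = f(1.940000, -0.726725) = 0.194530
  k2 = f(2.410000, -0.635295) = 0.228425
  y ← -0.726725 + (0.47/2)·(0.194530 + 0.228425) = -0.627330
y(2.41) ≈ -0.6273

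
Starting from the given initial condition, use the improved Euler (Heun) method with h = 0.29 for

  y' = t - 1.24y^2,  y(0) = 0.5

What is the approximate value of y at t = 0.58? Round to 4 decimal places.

0.5137

Heun: k1 = f(t_n, y_n); k2 = f(t_n + h, y_n + h·k1); y_{n+1} = y_n + (h/2)·(k1 + k2).
t=0.000000, y=0.500000:
  k1 = f(0.000000, 0.500000) = -0.310000
  k2 = f(0.290000, 0.410100) = 0.081454
  y ← 0.500000 + (0.29/2)·(-0.310000 + 0.081454) = 0.466861
t=0.290000, y=0.466861:
  k1 = f(0.290000, 0.466861) = 0.019731
  k2 = f(0.580000, 0.472583) = 0.303065
  y ← 0.466861 + (0.29/2)·(0.019731 + 0.303065) = 0.513666
y(0.58) ≈ 0.5137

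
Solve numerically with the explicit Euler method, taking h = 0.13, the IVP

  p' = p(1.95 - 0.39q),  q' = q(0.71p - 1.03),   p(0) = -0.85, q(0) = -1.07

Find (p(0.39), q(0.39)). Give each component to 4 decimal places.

Euler on (p,q): p_{n+1} = p_n + h·p', q_{n+1} = q_n + h·q'.
0.000000: (-0.850000, -1.070000); f=(-2.012205, 1.747845) → (-1.111587, -0.842780)
0.130000: (-1.111587, -0.842780); f=(-2.532955, 1.533208) → (-1.440871, -0.643463)
0.260000: (-1.440871, -0.643463); f=(-3.171285, 1.321042) → (-1.853138, -0.471728)
(p(0.39), q(0.39)) ≈ (-1.8531, -0.4717)

-1.8531, -0.4717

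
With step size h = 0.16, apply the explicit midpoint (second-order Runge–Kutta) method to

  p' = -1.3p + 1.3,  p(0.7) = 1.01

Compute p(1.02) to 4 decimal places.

Midpoint: k1 = f(x_n, p_n); k2 = f(x_n + h/2, p_n + (h/2)·k1); p_{n+1} = p_n + h·k2.
x=0.700000, p=1.010000:
  k1 = f(0.700000, 1.010000) = -0.013000
  k2 = f(0.780000, 1.008960) = -0.011648
  p ← 1.010000 + 0.16·(-0.011648) = 1.008136
x=0.860000, p=1.008136:
  k1 = f(0.860000, 1.008136) = -0.010577
  k2 = f(0.940000, 1.007290) = -0.009477
  p ← 1.008136 + 0.16·(-0.009477) = 1.006620
p(1.02) ≈ 1.0066

1.0066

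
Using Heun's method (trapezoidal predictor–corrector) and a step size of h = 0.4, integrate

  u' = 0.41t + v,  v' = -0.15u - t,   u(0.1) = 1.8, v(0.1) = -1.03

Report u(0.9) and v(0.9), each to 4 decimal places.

Heun on (u,v): k1 = f(t_n, state_n); k2 = f(t_n + h, state_n + h·k1); state_{n+1} = state_n + (h/2)·(k1 + k2).
0.100000: (1.800000, -1.030000)
  k1 = (-0.989000, -0.370000)
  predictor → (1.404400, -1.178000)
  k2 = (-0.973000, -0.710660)
  → (1.407600, -1.246132)
0.500000: (1.407600, -1.246132)
  k1 = (-1.041132, -0.711140)
  predictor → (0.991147, -1.530588)
  k2 = (-1.161588, -1.048672)
  → (0.967056, -1.598094)
(u(0.9), v(0.9)) ≈ (0.9671, -1.5981)

0.9671, -1.5981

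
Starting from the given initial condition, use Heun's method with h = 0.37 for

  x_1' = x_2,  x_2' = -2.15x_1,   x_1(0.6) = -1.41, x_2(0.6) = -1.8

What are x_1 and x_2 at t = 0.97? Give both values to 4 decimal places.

Heun on (x_1,x_2): k1 = f(t_n, state_n); k2 = f(t_n + h, state_n + h·k1); state_{n+1} = state_n + (h/2)·(k1 + k2).
0.600000: (-1.410000, -1.800000)
  k1 = (-1.800000, 3.031500)
  predictor → (-2.076000, -0.678345)
  k2 = (-0.678345, 4.463400)
  → (-1.868494, -0.413444)
(x_1(0.97), x_2(0.97)) ≈ (-1.8685, -0.4134)

-1.8685, -0.4134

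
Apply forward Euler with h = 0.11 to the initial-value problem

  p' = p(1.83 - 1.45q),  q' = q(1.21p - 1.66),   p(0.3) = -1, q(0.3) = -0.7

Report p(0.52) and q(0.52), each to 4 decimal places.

-1.6776, -0.3078

Euler on (p,q): p_{n+1} = p_n + h·p', q_{n+1} = q_n + h·q'.
0.300000: (-1.000000, -0.700000); f=(-2.845000, 2.009000) → (-1.312950, -0.479010)
0.410000: (-1.312950, -0.479010); f=(-3.314627, 1.556145) → (-1.677559, -0.307834)
(p(0.52), q(0.52)) ≈ (-1.6776, -0.3078)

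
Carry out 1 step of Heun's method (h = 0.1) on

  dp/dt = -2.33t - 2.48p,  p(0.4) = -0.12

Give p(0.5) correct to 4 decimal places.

-0.1872

Heun: k1 = f(t_n, p_n); k2 = f(t_n + h, p_n + h·k1); p_{n+1} = p_n + (h/2)·(k1 + k2).
t=0.400000, p=-0.120000:
  k1 = f(0.400000, -0.120000) = -0.634400
  k2 = f(0.500000, -0.183440) = -0.710069
  p ← -0.120000 + (0.1/2)·(-0.634400 + (-0.710069)) = -0.187223
p(0.5) ≈ -0.1872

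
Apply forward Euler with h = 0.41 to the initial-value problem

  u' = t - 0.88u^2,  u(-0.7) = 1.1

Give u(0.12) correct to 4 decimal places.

Euler: u_{n+1} = u_n + h·f(t_n, u_n).
t=-0.700000, u=1.100000: f=-1.764800 → u ← 1.100000 + 0.41·(-1.764800) = 0.376432
t=-0.290000, u=0.376432: f=-0.414697 → u ← 0.376432 + 0.41·(-0.414697) = 0.206406
u(0.12) ≈ 0.2064

0.2064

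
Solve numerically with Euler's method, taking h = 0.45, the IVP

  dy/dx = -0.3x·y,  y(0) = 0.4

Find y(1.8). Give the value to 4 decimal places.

0.2699

Euler: y_{n+1} = y_n + h·f(x_n, y_n).
x=0.000000, y=0.400000: f=0.000000 → y ← 0.400000 + 0.45·0.000000 = 0.400000
x=0.450000, y=0.400000: f=-0.054000 → y ← 0.400000 + 0.45·(-0.054000) = 0.375700
x=0.900000, y=0.375700: f=-0.101439 → y ← 0.375700 + 0.45·(-0.101439) = 0.330052
x=1.350000, y=0.330052: f=-0.133671 → y ← 0.330052 + 0.45·(-0.133671) = 0.269900
y(1.8) ≈ 0.2699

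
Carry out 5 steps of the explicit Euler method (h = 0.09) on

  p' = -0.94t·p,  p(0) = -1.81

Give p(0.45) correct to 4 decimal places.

Euler: p_{n+1} = p_n + h·f(t_n, p_n).
t=0.000000, p=-1.810000: f=0.000000 → p ← -1.810000 + 0.09·0.000000 = -1.810000
t=0.090000, p=-1.810000: f=0.153126 → p ← -1.810000 + 0.09·0.153126 = -1.796219
t=0.180000, p=-1.796219: f=0.303920 → p ← -1.796219 + 0.09·0.303920 = -1.768866
t=0.270000, p=-1.768866: f=0.448938 → p ← -1.768866 + 0.09·0.448938 = -1.728461
t=0.360000, p=-1.728461: f=0.584911 → p ← -1.728461 + 0.09·0.584911 = -1.675819
p(0.45) ≈ -1.6758

-1.6758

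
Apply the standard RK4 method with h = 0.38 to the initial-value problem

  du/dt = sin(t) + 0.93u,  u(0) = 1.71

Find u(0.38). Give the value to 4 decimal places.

RK4: k1 = f(t_n, u_n); k2 = f(t_n + h/2, u_n + (h/2)·k1); k3 = f(t_n + h/2, u_n + (h/2)·k2); k4 = f(t_n + h, u_n + h·k3); u_{n+1} = u_n + (h/6)·(k1 + 2k2 + 2k3 + k4).
t=0.000000, u=1.710000:
  k1 = f(0.000000, 1.710000) = 1.590300
  k2 = f(0.190000, 2.012157) = 2.060165
  k3 = f(0.190000, 2.101431) = 2.143190
  k4 = f(0.380000, 2.524412) = 2.718624
  u ← 1.710000 + (0.38/6)·(k1 + 2k2 + 2k3 + k4) = 2.515323
u(0.38) ≈ 2.5153

2.5153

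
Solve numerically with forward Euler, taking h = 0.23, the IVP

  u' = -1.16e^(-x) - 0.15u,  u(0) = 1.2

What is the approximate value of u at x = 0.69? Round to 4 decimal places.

Euler: u_{n+1} = u_n + h·f(x_n, u_n).
x=0.000000, u=1.200000: f=-1.340000 → u ← 1.200000 + 0.23·(-1.340000) = 0.891800
x=0.230000, u=0.891800: f=-1.055429 → u ← 0.891800 + 0.23·(-1.055429) = 0.649051
x=0.460000, u=0.649051: f=-0.829647 → u ← 0.649051 + 0.23·(-0.829647) = 0.458233
u(0.69) ≈ 0.4582

0.4582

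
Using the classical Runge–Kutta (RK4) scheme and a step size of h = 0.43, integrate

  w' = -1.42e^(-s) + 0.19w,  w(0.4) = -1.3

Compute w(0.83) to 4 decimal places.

RK4: k1 = f(s_n, w_n); k2 = f(s_n + h/2, w_n + (h/2)·k1); k3 = f(s_n + h/2, w_n + (h/2)·k2); k4 = f(s_n + h, w_n + h·k3); w_{n+1} = w_n + (h/6)·(k1 + 2k2 + 2k3 + k4).
s=0.400000, w=-1.300000:
  k1 = f(0.400000, -1.300000) = -1.198854
  k2 = f(0.615000, -1.557754) = -1.063683
  k3 = f(0.615000, -1.528692) = -1.058162
  k4 = f(0.830000, -1.755009) = -0.952642
  w ← -1.300000 + (0.43/6)·(k1 + 2k2 + 2k3 + k4) = -1.758322
w(0.83) ≈ -1.7583

-1.7583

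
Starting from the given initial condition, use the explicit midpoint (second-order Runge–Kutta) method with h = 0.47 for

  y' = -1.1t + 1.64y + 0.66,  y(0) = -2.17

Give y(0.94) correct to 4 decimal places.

-8.6700

Midpoint: k1 = f(t_n, y_n); k2 = f(t_n + h/2, y_n + (h/2)·k1); y_{n+1} = y_n + h·k2.
t=0.000000, y=-2.170000:
  k1 = f(0.000000, -2.170000) = -2.898800
  k2 = f(0.235000, -2.851218) = -4.274498
  y ← -2.170000 + 0.47·(-4.274498) = -4.179014
t=0.470000, y=-4.179014:
  k1 = f(0.470000, -4.179014) = -6.710583
  k2 = f(0.705000, -5.756001) = -9.555341
  y ← -4.179014 + 0.47·(-9.555341) = -8.670024
y(0.94) ≈ -8.6700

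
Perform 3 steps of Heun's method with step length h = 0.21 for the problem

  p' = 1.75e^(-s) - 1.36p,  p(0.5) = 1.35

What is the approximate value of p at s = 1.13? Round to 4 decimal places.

0.8941

Heun: k1 = f(s_n, p_n); k2 = f(s_n + h, p_n + h·k1); p_{n+1} = p_n + (h/2)·(k1 + k2).
s=0.500000, p=1.350000:
  k1 = f(0.500000, 1.350000) = -0.774571
  k2 = f(0.710000, 1.187340) = -0.754405
  p ← 1.350000 + (0.21/2)·(-0.774571 + (-0.754405)) = 1.189457
s=0.710000, p=1.189457:
  k1 = f(0.710000, 1.189457) = -0.757285
  k2 = f(0.920000, 1.030428) = -0.703973
  p ← 1.189457 + (0.21/2)·(-0.757285 + (-0.703973)) = 1.036025
s=0.920000, p=1.036025:
  k1 = f(0.920000, 1.036025) = -0.711586
  k2 = f(1.130000, 0.886592) = -0.640457
  p ← 1.036025 + (0.21/2)·(-0.711586 + (-0.640457)) = 0.894061
p(1.13) ≈ 0.8941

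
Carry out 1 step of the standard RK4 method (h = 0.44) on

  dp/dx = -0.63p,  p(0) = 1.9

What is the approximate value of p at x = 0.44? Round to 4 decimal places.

1.4400

RK4: k1 = f(x_n, p_n); k2 = f(x_n + h/2, p_n + (h/2)·k1); k3 = f(x_n + h/2, p_n + (h/2)·k2); k4 = f(x_n + h, p_n + h·k3); p_{n+1} = p_n + (h/6)·(k1 + 2k2 + 2k3 + k4).
x=0.000000, p=1.900000:
  k1 = f(0.000000, 1.900000) = -1.197000
  k2 = f(0.220000, 1.636660) = -1.031096
  k3 = f(0.220000, 1.673159) = -1.054090
  k4 = f(0.440000, 1.436200) = -0.904806
  p ← 1.900000 + (0.44/6)·(k1 + 2k2 + 2k3 + k4) = 1.440040
p(0.44) ≈ 1.4400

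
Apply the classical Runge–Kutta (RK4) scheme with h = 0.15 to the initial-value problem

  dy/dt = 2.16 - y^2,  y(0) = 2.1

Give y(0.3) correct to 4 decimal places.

RK4: k1 = f(t_n, y_n); k2 = f(t_n + h/2, y_n + (h/2)·k1); k3 = f(t_n + h/2, y_n + (h/2)·k2); k4 = f(t_n + h, y_n + h·k3); y_{n+1} = y_n + (h/6)·(k1 + 2k2 + 2k3 + k4).
t=0.000000, y=2.100000:
  k1 = f(0.000000, 2.100000) = -2.250000
  k2 = f(0.075000, 1.931250) = -1.569727
  k3 = f(0.075000, 1.982271) = -1.769396
  k4 = f(0.150000, 1.834591) = -1.205722
  y ← 2.100000 + (0.15/6)·(k1 + 2k2 + 2k3 + k4) = 1.846651
t=0.150000, y=1.846651:
  k1 = f(0.150000, 1.846651) = -1.250119
  k2 = f(0.225000, 1.752892) = -0.912630
  k3 = f(0.225000, 1.778204) = -1.002008
  k4 = f(0.300000, 1.696350) = -0.717602
  y ← 1.846651 + (0.15/6)·(k1 + 2k2 + 2k3 + k4) = 1.701726
y(0.3) ≈ 1.7017

1.7017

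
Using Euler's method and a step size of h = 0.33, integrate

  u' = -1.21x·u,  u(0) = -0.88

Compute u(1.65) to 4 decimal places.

Euler: u_{n+1} = u_n + h·f(x_n, u_n).
x=0.000000, u=-0.880000: f=0.000000 → u ← -0.880000 + 0.33·0.000000 = -0.880000
x=0.330000, u=-0.880000: f=0.351384 → u ← -0.880000 + 0.33·0.351384 = -0.764043
x=0.660000, u=-0.764043: f=0.610165 → u ← -0.764043 + 0.33·0.610165 = -0.562689
x=0.990000, u=-0.562689: f=0.674045 → u ← -0.562689 + 0.33·0.674045 = -0.340254
x=1.320000, u=-0.340254: f=0.543454 → u ← -0.340254 + 0.33·0.543454 = -0.160914
u(1.65) ≈ -0.1609

-0.1609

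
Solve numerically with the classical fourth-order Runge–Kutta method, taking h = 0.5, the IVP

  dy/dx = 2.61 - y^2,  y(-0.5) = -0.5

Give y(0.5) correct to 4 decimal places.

RK4: k1 = f(x_n, y_n); k2 = f(x_n + h/2, y_n + (h/2)·k1); k3 = f(x_n + h/2, y_n + (h/2)·k2); k4 = f(x_n + h, y_n + h·k3); y_{n+1} = y_n + (h/6)·(k1 + 2k2 + 2k3 + k4).
x=-0.500000, y=-0.500000:
  k1 = f(-0.500000, -0.500000) = 2.360000
  k2 = f(-0.250000, 0.090000) = 2.601900
  k3 = f(-0.250000, 0.150475) = 2.587357
  k4 = f(0.000000, 0.793679) = 1.980074
  y ← -0.500000 + (0.5/6)·(k1 + 2k2 + 2k3 + k4) = 0.726549
x=0.000000, y=0.726549:
  k1 = f(0.000000, 0.726549) = 2.082126
  k2 = f(0.250000, 1.247081) = 1.054790
  k3 = f(0.250000, 0.990247) = 1.629412
  k4 = f(0.500000, 1.541255) = 0.234533
  y ← 0.726549 + (0.5/6)·(k1 + 2k2 + 2k3 + k4) = 1.366971
y(0.5) ≈ 1.3670

1.3670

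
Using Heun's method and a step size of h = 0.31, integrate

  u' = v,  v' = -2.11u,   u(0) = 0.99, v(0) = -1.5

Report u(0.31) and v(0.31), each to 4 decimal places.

Heun on (u,v): k1 = f(s_n, state_n); k2 = f(s_n + h, state_n + h·k1); state_{n+1} = state_n + (h/2)·(k1 + k2).
0.000000: (0.990000, -1.500000)
  k1 = (-1.500000, -2.088900)
  predictor → (0.525000, -2.147559)
  k2 = (-2.147559, -1.107750)
  → (0.424628, -1.995481)
(u(0.31), v(0.31)) ≈ (0.4246, -1.9955)

0.4246, -1.9955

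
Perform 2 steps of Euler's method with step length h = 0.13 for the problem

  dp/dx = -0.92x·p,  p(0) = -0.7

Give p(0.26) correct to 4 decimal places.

Euler: p_{n+1} = p_n + h·f(x_n, p_n).
x=0.000000, p=-0.700000: f=0.000000 → p ← -0.700000 + 0.13·0.000000 = -0.700000
x=0.130000, p=-0.700000: f=0.083720 → p ← -0.700000 + 0.13·0.083720 = -0.689116
p(0.26) ≈ -0.6891

-0.6891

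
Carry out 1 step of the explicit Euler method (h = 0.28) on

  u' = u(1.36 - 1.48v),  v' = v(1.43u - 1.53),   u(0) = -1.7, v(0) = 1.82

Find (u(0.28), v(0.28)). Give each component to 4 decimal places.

-1.0652, -0.1985

Euler on (u,v): u_{n+1} = u_n + h·u', v_{n+1} = v_n + h·v'.
0.000000: (-1.700000, 1.820000); f=(2.267120, -7.209020) → (-1.065206, -0.198526)
(u(0.28), v(0.28)) ≈ (-1.0652, -0.1985)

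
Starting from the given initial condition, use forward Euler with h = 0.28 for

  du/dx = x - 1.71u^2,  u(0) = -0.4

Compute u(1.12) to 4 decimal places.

-0.3453

Euler: u_{n+1} = u_n + h·f(x_n, u_n).
x=0.000000, u=-0.400000: f=-0.273600 → u ← -0.400000 + 0.28·(-0.273600) = -0.476608
x=0.280000, u=-0.476608: f=-0.108435 → u ← -0.476608 + 0.28·(-0.108435) = -0.506970
x=0.560000, u=-0.506970: f=0.120498 → u ← -0.506970 + 0.28·0.120498 = -0.473230
x=0.840000, u=-0.473230: f=0.457051 → u ← -0.473230 + 0.28·0.457051 = -0.345256
u(1.12) ≈ -0.3453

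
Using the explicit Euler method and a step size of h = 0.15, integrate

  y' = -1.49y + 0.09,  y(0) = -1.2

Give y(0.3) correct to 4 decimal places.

-0.6996

Euler: y_{n+1} = y_n + h·f(s_n, y_n).
s=0.000000, y=-1.200000: f=1.878000 → y ← -1.200000 + 0.15·1.878000 = -0.918300
s=0.150000, y=-0.918300: f=1.458267 → y ← -0.918300 + 0.15·1.458267 = -0.699560
y(0.3) ≈ -0.6996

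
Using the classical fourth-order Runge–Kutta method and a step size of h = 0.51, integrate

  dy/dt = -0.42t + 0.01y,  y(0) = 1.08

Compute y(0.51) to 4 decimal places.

1.0308

RK4: k1 = f(t_n, y_n); k2 = f(t_n + h/2, y_n + (h/2)·k1); k3 = f(t_n + h/2, y_n + (h/2)·k2); k4 = f(t_n + h, y_n + h·k3); y_{n+1} = y_n + (h/6)·(k1 + 2k2 + 2k3 + k4).
t=0.000000, y=1.080000:
  k1 = f(0.000000, 1.080000) = 0.010800
  k2 = f(0.255000, 1.082754) = -0.096272
  k3 = f(0.255000, 1.055451) = -0.096545
  k4 = f(0.510000, 1.030762) = -0.203892
  y ← 1.080000 + (0.51/6)·(k1 + 2k2 + 2k3 + k4) = 1.030808
y(0.51) ≈ 1.0308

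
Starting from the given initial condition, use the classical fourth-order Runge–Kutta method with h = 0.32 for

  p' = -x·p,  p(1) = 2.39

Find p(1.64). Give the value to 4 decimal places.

RK4: k1 = f(x_n, p_n); k2 = f(x_n + h/2, p_n + (h/2)·k1); k3 = f(x_n + h/2, p_n + (h/2)·k2); k4 = f(x_n + h, p_n + h·k3); p_{n+1} = p_n + (h/6)·(k1 + 2k2 + 2k3 + k4).
x=1.000000, p=2.390000:
  k1 = f(1.000000, 2.390000) = -2.390000
  k2 = f(1.160000, 2.007600) = -2.328816
  k3 = f(1.160000, 2.017389) = -2.340172
  k4 = f(1.320000, 1.641145) = -2.166311
  p ← 2.390000 + (0.32/6)·(k1 + 2k2 + 2k3 + k4) = 1.648971
x=1.320000, p=1.648971:
  k1 = f(1.320000, 1.648971) = -2.176642
  k2 = f(1.480000, 1.300709) = -1.925049
  k3 = f(1.480000, 1.340964) = -1.984626
  k4 = f(1.640000, 1.013891) = -1.662781
  p ← 1.648971 + (0.32/6)·(k1 + 2k2 + 2k3 + k4) = 1.027170
p(1.64) ≈ 1.0272

1.0272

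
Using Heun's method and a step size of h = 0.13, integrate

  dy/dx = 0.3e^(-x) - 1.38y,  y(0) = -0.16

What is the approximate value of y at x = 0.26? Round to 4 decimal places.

Heun: k1 = f(x_n, y_n); k2 = f(x_n + h, y_n + h·k1); y_{n+1} = y_n + (h/2)·(k1 + k2).
x=0.000000, y=-0.160000:
  k1 = f(0.000000, -0.160000) = 0.520800
  k2 = f(0.130000, -0.092296) = 0.390797
  y ← -0.160000 + (0.13/2)·(0.520800 + 0.390797) = -0.100746
x=0.130000, y=-0.100746:
  k1 = f(0.130000, -0.100746) = 0.402458
  k2 = f(0.260000, -0.048427) = 0.298144
  y ← -0.100746 + (0.13/2)·(0.402458 + 0.298144) = -0.055207
y(0.26) ≈ -0.0552

-0.0552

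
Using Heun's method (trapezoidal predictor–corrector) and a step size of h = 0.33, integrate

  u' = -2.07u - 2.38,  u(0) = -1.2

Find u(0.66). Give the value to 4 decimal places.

-1.1650

Heun: k1 = f(x_n, u_n); k2 = f(x_n + h, u_n + h·k1); u_{n+1} = u_n + (h/2)·(k1 + k2).
x=0.000000, u=-1.200000:
  k1 = f(0.000000, -1.200000) = 0.104000
  k2 = f(0.330000, -1.165680) = 0.032958
  u ← -1.200000 + (0.33/2)·(0.104000 + 0.032958) = -1.177402
x=0.330000, u=-1.177402:
  k1 = f(0.330000, -1.177402) = 0.057222
  k2 = f(0.660000, -1.158519) = 0.018134
  u ← -1.177402 + (0.33/2)·(0.057222 + 0.018134) = -1.164968
u(0.66) ≈ -1.1650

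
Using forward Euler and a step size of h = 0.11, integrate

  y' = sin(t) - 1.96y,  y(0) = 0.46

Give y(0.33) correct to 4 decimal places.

Euler: y_{n+1} = y_n + h·f(t_n, y_n).
t=0.000000, y=0.460000: f=-0.901600 → y ← 0.460000 + 0.11·(-0.901600) = 0.360824
t=0.110000, y=0.360824: f=-0.597437 → y ← 0.360824 + 0.11·(-0.597437) = 0.295106
t=0.220000, y=0.295106: f=-0.360178 → y ← 0.295106 + 0.11·(-0.360178) = 0.255486
y(0.33) ≈ 0.2555

0.2555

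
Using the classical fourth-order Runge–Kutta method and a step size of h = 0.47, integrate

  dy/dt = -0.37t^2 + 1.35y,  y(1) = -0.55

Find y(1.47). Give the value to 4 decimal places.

RK4: k1 = f(t_n, y_n); k2 = f(t_n + h/2, y_n + (h/2)·k1); k3 = f(t_n + h/2, y_n + (h/2)·k2); k4 = f(t_n + h, y_n + h·k3); y_{n+1} = y_n + (h/6)·(k1 + 2k2 + 2k3 + k4).
t=1.000000, y=-0.550000:
  k1 = f(1.000000, -0.550000) = -1.112500
  k2 = f(1.235000, -0.811438) = -1.659774
  k3 = f(1.235000, -0.940047) = -1.833397
  k4 = f(1.470000, -1.411696) = -2.705323
  y ← -0.550000 + (0.47/6)·(k1 + 2k2 + 2k3 + k4) = -1.396326
y(1.47) ≈ -1.3963

-1.3963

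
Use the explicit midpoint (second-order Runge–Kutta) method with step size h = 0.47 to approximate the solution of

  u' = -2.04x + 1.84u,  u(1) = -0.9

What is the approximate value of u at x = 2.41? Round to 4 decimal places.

Midpoint: k1 = f(x_n, u_n); k2 = f(x_n + h/2, u_n + (h/2)·k1); u_{n+1} = u_n + h·k2.
x=1.000000, u=-0.900000:
  k1 = f(1.000000, -0.900000) = -3.696000
  k2 = f(1.235000, -1.768560) = -5.773550
  u ← -0.900000 + 0.47·(-5.773550) = -3.613569
x=1.470000, u=-3.613569:
  k1 = f(1.470000, -3.613569) = -9.647766
  k2 = f(1.705000, -5.880794) = -14.298861
  u ← -3.613569 + 0.47·(-14.298861) = -10.334033
x=1.940000, u=-10.334033:
  k1 = f(1.940000, -10.334033) = -22.972221
  k2 = f(2.175000, -15.732505) = -33.384809
  u ← -10.334033 + 0.47·(-33.384809) = -26.024894
u(2.41) ≈ -26.0249

-26.0249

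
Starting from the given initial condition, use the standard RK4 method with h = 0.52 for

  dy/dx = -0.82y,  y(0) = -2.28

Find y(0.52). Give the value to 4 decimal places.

-1.4888

RK4: k1 = f(x_n, y_n); k2 = f(x_n + h/2, y_n + (h/2)·k1); k3 = f(x_n + h/2, y_n + (h/2)·k2); k4 = f(x_n + h, y_n + h·k3); y_{n+1} = y_n + (h/6)·(k1 + 2k2 + 2k3 + k4).
x=0.000000, y=-2.280000:
  k1 = f(0.000000, -2.280000) = 1.869600
  k2 = f(0.260000, -1.793904) = 1.471001
  k3 = f(0.260000, -1.897540) = 1.555983
  k4 = f(0.520000, -1.470889) = 1.206129
  y ← -2.280000 + (0.52/6)·(k1 + 2k2 + 2k3 + k4) = -1.488760
y(0.52) ≈ -1.4888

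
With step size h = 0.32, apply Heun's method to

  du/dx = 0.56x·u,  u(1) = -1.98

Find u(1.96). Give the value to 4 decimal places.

-4.3473

Heun: k1 = f(x_n, u_n); k2 = f(x_n + h, u_n + h·k1); u_{n+1} = u_n + (h/2)·(k1 + k2).
x=1.000000, u=-1.980000:
  k1 = f(1.000000, -1.980000) = -1.108800
  k2 = f(1.320000, -2.334816) = -1.725896
  u ← -1.980000 + (0.32/2)·(-1.108800 + (-1.725896)) = -2.433551
x=1.320000, u=-2.433551:
  k1 = f(1.320000, -2.433551) = -1.798881
  k2 = f(1.640000, -3.009193) = -2.763643
  u ← -2.433551 + (0.32/2)·(-1.798881 + (-2.763643)) = -3.163555
x=1.640000, u=-3.163555:
  k1 = f(1.640000, -3.163555) = -2.905409
  k2 = f(1.960000, -4.093286) = -4.492791
  u ← -3.163555 + (0.32/2)·(-2.905409 + (-4.492791)) = -4.347267
u(1.96) ≈ -4.3473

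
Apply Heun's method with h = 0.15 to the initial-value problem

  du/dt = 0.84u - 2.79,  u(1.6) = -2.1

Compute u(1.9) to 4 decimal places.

-3.6495

Heun: k1 = f(t_n, u_n); k2 = f(t_n + h, u_n + h·k1); u_{n+1} = u_n + (h/2)·(k1 + k2).
t=1.600000, u=-2.100000:
  k1 = f(1.600000, -2.100000) = -4.554000
  k2 = f(1.750000, -2.783100) = -5.127804
  u ← -2.100000 + (0.15/2)·(-4.554000 + (-5.127804)) = -2.826135
t=1.750000, u=-2.826135:
  k1 = f(1.750000, -2.826135) = -5.163954
  k2 = f(1.900000, -3.600728) = -5.814612
  u ← -2.826135 + (0.15/2)·(-5.163954 + (-5.814612)) = -3.649528
u(1.9) ≈ -3.6495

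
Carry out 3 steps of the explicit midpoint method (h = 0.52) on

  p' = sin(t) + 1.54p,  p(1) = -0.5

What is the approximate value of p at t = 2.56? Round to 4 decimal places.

Midpoint: k1 = f(t_n, p_n); k2 = f(t_n + h/2, p_n + (h/2)·k1); p_{n+1} = p_n + h·k2.
t=1.000000, p=-0.500000:
  k1 = f(1.000000, -0.500000) = 0.071471
  k2 = f(1.260000, -0.481418) = 0.210707
  p ← -0.500000 + 0.52·0.210707 = -0.390432
t=1.520000, p=-0.390432:
  k1 = f(1.520000, -0.390432) = 0.397445
  k2 = f(1.780000, -0.287097) = 0.536068
  p ← -0.390432 + 0.52·0.536068 = -0.111677
t=2.040000, p=-0.111677:
  k1 = f(2.040000, -0.111677) = 0.719946
  k2 = f(2.300000, 0.075509) = 0.861989
  p ← -0.111677 + 0.52·0.861989 = 0.336557
p(2.56) ≈ 0.3366

0.3366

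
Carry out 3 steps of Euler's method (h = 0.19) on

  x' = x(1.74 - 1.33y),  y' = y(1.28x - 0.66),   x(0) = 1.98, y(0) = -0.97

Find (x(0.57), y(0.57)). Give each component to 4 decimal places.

Euler on (x,y): x_{n+1} = x_n + h·x', y_{n+1} = y_n + h·y'.
0.000000: (1.980000, -0.970000); f=(5.999598, -1.818168) → (3.119924, -1.315452)
0.190000: (3.119924, -1.315452); f=(10.887133, -4.385062) → (5.188479, -2.148614)
0.380000: (5.188479, -2.148614); f=(23.854842, -12.851402) → (9.720899, -4.590380)
(x(0.57), y(0.57)) ≈ (9.7209, -4.5904)

9.7209, -4.5904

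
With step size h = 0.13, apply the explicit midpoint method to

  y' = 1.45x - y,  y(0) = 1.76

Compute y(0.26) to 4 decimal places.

Midpoint: k1 = f(x_n, y_n); k2 = f(x_n + h/2, y_n + (h/2)·k1); y_{n+1} = y_n + h·k2.
x=0.000000, y=1.760000:
  k1 = f(0.000000, 1.760000) = -1.760000
  k2 = f(0.065000, 1.645600) = -1.551350
  y ← 1.760000 + 0.13·(-1.551350) = 1.558324
x=0.130000, y=1.558324:
  k1 = f(0.130000, 1.558324) = -1.369825
  k2 = f(0.195000, 1.469286) = -1.186536
  y ← 1.558324 + 0.13·(-1.186536) = 1.404075
y(0.26) ≈ 1.4041

1.4041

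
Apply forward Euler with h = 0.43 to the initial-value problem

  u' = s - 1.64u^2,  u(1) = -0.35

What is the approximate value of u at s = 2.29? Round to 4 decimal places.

Euler: u_{n+1} = u_n + h·f(s_n, u_n).
s=1.000000, u=-0.350000: f=0.799100 → u ← -0.350000 + 0.43·0.799100 = -0.006387
s=1.430000, u=-0.006387: f=1.429933 → u ← -0.006387 + 0.43·1.429933 = 0.608484
s=1.860000, u=0.608484: f=1.252785 → u ← 0.608484 + 0.43·1.252785 = 1.147182
u(2.29) ≈ 1.1472

1.1472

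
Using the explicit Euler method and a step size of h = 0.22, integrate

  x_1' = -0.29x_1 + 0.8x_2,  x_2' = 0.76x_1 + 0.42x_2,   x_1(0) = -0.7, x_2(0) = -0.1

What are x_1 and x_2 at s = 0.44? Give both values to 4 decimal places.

-0.6698, -0.3597

Euler on (x_1,x_2): x_1_{n+1} = x_1_n + h·x_1', x_2_{n+1} = x_2_n + h·x_2'.
0.000000: (-0.700000, -0.100000); f=(0.123000, -0.574000) → (-0.672940, -0.226280)
0.220000: (-0.672940, -0.226280); f=(0.014129, -0.606472) → (-0.669832, -0.359704)
(x_1(0.44), x_2(0.44)) ≈ (-0.6698, -0.3597)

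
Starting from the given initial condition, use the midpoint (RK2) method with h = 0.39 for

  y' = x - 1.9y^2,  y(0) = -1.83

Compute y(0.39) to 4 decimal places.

-8.7413

Midpoint: k1 = f(x_n, y_n); k2 = f(x_n + h/2, y_n + (h/2)·k1); y_{n+1} = y_n + h·k2.
x=0.000000, y=-1.830000:
  k1 = f(0.000000, -1.830000) = -6.362910
  k2 = f(0.195000, -3.070767) = -17.721264
  y ← -1.830000 + 0.39·(-17.721264) = -8.741293
y(0.39) ≈ -8.7413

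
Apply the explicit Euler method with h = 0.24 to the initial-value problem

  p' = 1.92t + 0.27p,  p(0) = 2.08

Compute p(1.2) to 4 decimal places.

Euler: p_{n+1} = p_n + h·f(t_n, p_n).
t=0.000000, p=2.080000: f=0.561600 → p ← 2.080000 + 0.24·0.561600 = 2.214784
t=0.240000, p=2.214784: f=1.058792 → p ← 2.214784 + 0.24·1.058792 = 2.468894
t=0.480000, p=2.468894: f=1.588201 → p ← 2.468894 + 0.24·1.588201 = 2.850062
t=0.720000, p=2.850062: f=2.151917 → p ← 2.850062 + 0.24·2.151917 = 3.366522
t=0.960000, p=3.366522: f=2.752161 → p ← 3.366522 + 0.24·2.752161 = 4.027041
p(1.2) ≈ 4.0270

4.0270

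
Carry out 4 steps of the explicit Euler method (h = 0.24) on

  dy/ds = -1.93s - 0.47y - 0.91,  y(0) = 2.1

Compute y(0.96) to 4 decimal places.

-0.0538

Euler: y_{n+1} = y_n + h·f(s_n, y_n).
s=0.000000, y=2.100000: f=-1.897000 → y ← 2.100000 + 0.24·(-1.897000) = 1.644720
s=0.240000, y=1.644720: f=-2.146218 → y ← 1.644720 + 0.24·(-2.146218) = 1.129628
s=0.480000, y=1.129628: f=-2.367325 → y ← 1.129628 + 0.24·(-2.367325) = 0.561470
s=0.720000, y=0.561470: f=-2.563491 → y ← 0.561470 + 0.24·(-2.563491) = -0.053768
y(0.96) ≈ -0.0538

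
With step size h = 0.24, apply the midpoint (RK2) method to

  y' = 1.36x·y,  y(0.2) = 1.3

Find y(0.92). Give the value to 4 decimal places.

2.2220

Midpoint: k1 = f(x_n, y_n); k2 = f(x_n + h/2, y_n + (h/2)·k1); y_{n+1} = y_n + h·k2.
x=0.200000, y=1.300000:
  k1 = f(0.200000, 1.300000) = 0.353600
  k2 = f(0.320000, 1.342432) = 0.584226
  y ← 1.300000 + 0.24·0.584226 = 1.440214
x=0.440000, y=1.440214:
  k1 = f(0.440000, 1.440214) = 0.861824
  k2 = f(0.560000, 1.543633) = 1.175631
  y ← 1.440214 + 0.24·1.175631 = 1.722366
x=0.680000, y=1.722366:
  k1 = f(0.680000, 1.722366) = 1.592844
  k2 = f(0.800000, 1.913507) = 2.081896
  y ← 1.722366 + 0.24·2.081896 = 2.222021
y(0.92) ≈ 2.2220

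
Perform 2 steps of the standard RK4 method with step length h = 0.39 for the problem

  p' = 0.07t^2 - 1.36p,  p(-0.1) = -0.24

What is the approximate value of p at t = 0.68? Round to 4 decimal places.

-0.0772

RK4: k1 = f(t_n, p_n); k2 = f(t_n + h/2, p_n + (h/2)·k1); k3 = f(t_n + h/2, p_n + (h/2)·k2); k4 = f(t_n + h, p_n + h·k3); p_{n+1} = p_n + (h/6)·(k1 + 2k2 + 2k3 + k4).
t=-0.100000, p=-0.240000:
  k1 = f(-0.100000, -0.240000) = 0.327100
  k2 = f(0.095000, -0.176215) = 0.240285
  k3 = f(0.095000, -0.193144) = 0.263308
  k4 = f(0.290000, -0.137310) = 0.192628
  p ← -0.240000 + (0.39/6)·(k1 + 2k2 + 2k3 + k4) = -0.140751
t=0.290000, p=-0.140751:
  k1 = f(0.290000, -0.140751) = 0.197308
  k2 = f(0.485000, -0.102276) = 0.155560
  k3 = f(0.485000, -0.110416) = 0.166632
  k4 = f(0.680000, -0.075764) = 0.135407
  p ← -0.140751 + (0.39/6)·(k1 + 2k2 + 2k3 + k4) = -0.077239
p(0.68) ≈ -0.0772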